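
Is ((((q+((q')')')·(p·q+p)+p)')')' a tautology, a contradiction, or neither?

neither

((((q+((q')')')·(p·q+p)+p)')')'
= ((((q+q')·(p·q+p)+p)')')'   — double negation
= ((q+q')·(p·q+p)+p)'   — double negation
= ((q+q')·p+p)'   — absorption
= (p+p)'   — complement / identity
= p'   — idempotence
This depends on p, so it is not a constant.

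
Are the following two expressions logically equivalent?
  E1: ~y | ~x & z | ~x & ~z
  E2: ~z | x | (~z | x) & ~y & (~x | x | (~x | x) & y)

No

E1: ~y | ~x & z | ~x & ~z
    = ~y | ~x
E2: ~z | x | (~z | x) & ~y & (~x | x | (~x | x) & y)
    = ~z | x | (~z | x) & ~y & (~x | x)
    = ~z | x | (~z | x) & ~y
    = ~z | x
These differ: at x=1, y=1, z=1, E1 = 0 but E2 = 1.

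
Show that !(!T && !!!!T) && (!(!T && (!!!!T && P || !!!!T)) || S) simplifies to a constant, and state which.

!(!T && !!!!T) && (!(!T && (!!!!T && P || !!!!T)) || S)
= !(!T && !!!!T) && (!(!T && !!!!T) || S)   (absorption)
= !(!T && !!!!T)   (absorption)
= !(!T && !!T)   (double negation)
= T || !T   (De Morgan)
= true   (complement)

true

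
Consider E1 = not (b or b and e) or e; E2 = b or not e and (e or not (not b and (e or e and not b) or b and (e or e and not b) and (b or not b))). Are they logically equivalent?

No

E1: not (b or b and e) or e
    = not b or e   [absorption]
E2: b or not e and (e or not (not b and (e or e and not b) or b and (e or e and not b) and (b or not b)))
    = b or not e and (e or not (not b and (e or e and not b) or b and (e or e and not b)))   [complement / identity]
    = b or not e and (e or not (e or e and not b))   [distribution]
    = b or not e and (e or not e)   [absorption]
    = b or not e   [complement / identity]
These differ: at b=0, e=1, E1 = 1 but E2 = 0.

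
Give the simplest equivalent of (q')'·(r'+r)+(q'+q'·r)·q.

(q')'·(r'+r)+(q'+q'·r)·q
= (q')'·(r'+r)+q'·q   [absorption]
= q·(r'+r)+q'·q   [double negation]
= q·(r'+r)   [complement / identity]
= q   [complement / identity]

q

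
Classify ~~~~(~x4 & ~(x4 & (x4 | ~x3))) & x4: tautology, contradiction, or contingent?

~~~~(~x4 & ~(x4 & (x4 | ~x3))) & x4
= ~~(~x4 & ~(x4 & (x4 | ~x3))) & x4   (double negation)
= ~(x4 | x4 & (x4 | ~x3)) & x4   (De Morgan)
= ~(x4 | x4) & x4   (absorption)
= ~x4 & x4   (idempotence)
= 0   (complement)

contradiction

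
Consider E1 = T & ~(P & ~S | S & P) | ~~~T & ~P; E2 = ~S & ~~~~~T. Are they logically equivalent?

E1: T & ~(P & ~S | S & P) | ~~~T & ~P
    = T & ~P | ~~~T & ~P
    = T & ~P | ~T & ~P
    = ~P
E2: ~S & ~~~~~T
    = ~S & ~~~T
    = ~S & ~T
These differ: at P=1, S=0, T=0, E1 = 0 but E2 = 1.

No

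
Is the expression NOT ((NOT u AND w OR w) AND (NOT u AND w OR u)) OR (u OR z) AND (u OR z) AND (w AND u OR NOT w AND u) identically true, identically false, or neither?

NOT ((NOT u AND w OR w) AND (NOT u AND w OR u)) OR (u OR z) AND (u OR z) AND (w AND u OR NOT w AND u)
= NOT ((NOT u AND w OR w) AND (NOT u AND w OR u)) OR (u OR z) AND (u OR z) AND u   (distribution)
= NOT (w AND u OR NOT u AND w) OR (u OR z) AND (u OR z) AND u   (distribution)
= NOT w OR (u OR z) AND (u OR z) AND u   (distribution)
= NOT w OR (u OR z) AND u   (absorption)
= NOT w OR u   (absorption)
This depends on u, w, so it is not a constant.

neither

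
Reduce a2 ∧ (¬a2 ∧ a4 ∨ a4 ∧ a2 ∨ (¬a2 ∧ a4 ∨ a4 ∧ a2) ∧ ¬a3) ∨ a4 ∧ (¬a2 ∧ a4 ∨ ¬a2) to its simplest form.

a2 ∧ (¬a2 ∧ a4 ∨ a4 ∧ a2 ∨ (¬a2 ∧ a4 ∨ a4 ∧ a2) ∧ ¬a3) ∨ a4 ∧ (¬a2 ∧ a4 ∨ ¬a2)
= a2 ∧ (¬a2 ∧ a4 ∨ a4 ∧ a2) ∨ a4 ∧ (¬a2 ∧ a4 ∨ ¬a2)   (absorption)
= a2 ∧ a4 ∨ a4 ∧ (¬a2 ∧ a4 ∨ ¬a2)   (distribution)
= a2 ∧ a4 ∨ a4 ∧ ¬a2   (absorption)
= a4   (distribution)

a4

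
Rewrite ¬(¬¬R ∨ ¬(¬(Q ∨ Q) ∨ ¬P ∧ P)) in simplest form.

¬R ∧ ¬Q

¬(¬¬R ∨ ¬(¬(Q ∨ Q) ∨ ¬P ∧ P))
= ¬(¬¬R ∨ ¬¬(Q ∨ Q))   [complement / identity]
= ¬(¬¬R ∨ ¬¬Q)   [idempotence]
= ¬R ∧ ¬Q   [De Morgan]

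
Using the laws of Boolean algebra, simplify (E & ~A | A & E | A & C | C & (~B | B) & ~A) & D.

(E & ~A | A & E | A & C | C & (~B | B) & ~A) & D
= (E & ~A | A & E | A & C | C & ~A) & D   — complement / identity
= (E | A & C | C & ~A) & D   — distribution
= (E | C) & D   — distribution

(E | C) & D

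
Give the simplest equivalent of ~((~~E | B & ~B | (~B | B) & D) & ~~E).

~E

~((~~E | B & ~B | (~B | B) & D) & ~~E)
= ~((~~E | (~B | B) & D) & ~~E)   (complement / identity)
= ~((~~E | D) & ~~E)   (complement / identity)
= ~~~E   (absorption)
= ~E   (double negation)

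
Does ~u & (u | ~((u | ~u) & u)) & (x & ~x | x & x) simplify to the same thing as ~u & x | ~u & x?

E1: ~u & (u | ~((u | ~u) & u)) & (x & ~x | x & x)
    = ~u & (u | ~((u | ~u) & u)) & x   (distribution)
    = ~u & (u | ~u) & x   (complement / identity)
    = ~u & x   (complement / identity)
E2: ~u & x | ~u & x
    = ~u & x   (idempotence)
Both reduce to ~u & x, so they are equivalent.

Yes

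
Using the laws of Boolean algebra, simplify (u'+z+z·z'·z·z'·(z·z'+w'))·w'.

(u'+z)·w'

(u'+z+z·z'·z·z'·(z·z'+w'))·w'
= (u'+z+z·z'·(z·z'+w'))·w'
= (u'+z+z·z')·w'
= (u'+z)·w'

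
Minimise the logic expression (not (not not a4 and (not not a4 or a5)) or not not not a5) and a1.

(not (not not a4 and (not not a4 or a5)) or not not not a5) and a1
= (not not not a4 or not not not a5) and a1   — absorption
= (not not not a4 or not a5) and a1   — double negation
= (not a4 or not a5) and a1   — double negation

(not a4 or not a5) and a1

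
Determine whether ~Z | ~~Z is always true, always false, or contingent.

always true

~Z | ~~Z
= ~Z | Z   [double negation]
= 1   [complement]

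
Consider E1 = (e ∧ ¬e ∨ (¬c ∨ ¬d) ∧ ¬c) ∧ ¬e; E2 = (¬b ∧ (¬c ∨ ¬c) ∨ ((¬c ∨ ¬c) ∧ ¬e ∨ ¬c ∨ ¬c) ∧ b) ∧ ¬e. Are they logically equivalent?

E1: (e ∧ ¬e ∨ (¬c ∨ ¬d) ∧ ¬c) ∧ ¬e
    = (¬c ∨ ¬d) ∧ ¬c ∧ ¬e
    = ¬c ∧ ¬e
E2: (¬b ∧ (¬c ∨ ¬c) ∨ ((¬c ∨ ¬c) ∧ ¬e ∨ ¬c ∨ ¬c) ∧ b) ∧ ¬e
    = (¬b ∧ (¬c ∨ ¬c) ∨ (¬c ∨ ¬c) ∧ b) ∧ ¬e
    = (¬c ∨ ¬c) ∧ ¬e
    = ¬c ∧ ¬e
Both reduce to ¬c ∧ ¬e, so they are equivalent.

Yes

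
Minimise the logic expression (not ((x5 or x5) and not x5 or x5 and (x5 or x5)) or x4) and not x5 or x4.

not x5 or x4

(not ((x5 or x5) and not x5 or x5 and (x5 or x5)) or x4) and not x5 or x4
= (not (x5 or x5) or x4) and not x5 or x4   — distribution
= (not x5 or x4) and not x5 or x4   — idempotence
= not x5 or x4   — absorption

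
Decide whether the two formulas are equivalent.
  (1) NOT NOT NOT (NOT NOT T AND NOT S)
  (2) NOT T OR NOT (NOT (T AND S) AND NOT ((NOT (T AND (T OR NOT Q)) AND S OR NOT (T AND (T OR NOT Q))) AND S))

Yes

E1: NOT NOT NOT (NOT NOT T AND NOT S)
    = NOT (NOT NOT T AND NOT S)   (double negation)
    = NOT T OR S   (De Morgan)
E2: NOT T OR NOT (NOT (T AND S) AND NOT ((NOT (T AND (T OR NOT Q)) AND S OR NOT (T AND (T OR NOT Q))) AND S))
    = NOT T OR NOT (NOT (T AND S) AND NOT (NOT (T AND (T OR NOT Q)) AND S))   (absorption)
    = NOT T OR NOT (NOT (T AND S) AND NOT (NOT T AND S))   (absorption)
    = NOT T OR T AND S OR NOT T AND S   (De Morgan)
    = NOT T OR S   (distribution)
Both reduce to NOT T OR S, so they are equivalent.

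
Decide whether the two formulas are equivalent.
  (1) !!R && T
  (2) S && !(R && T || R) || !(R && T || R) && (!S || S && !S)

E1: !!R && T
    = R && T   (double negation)
E2: S && !(R && T || R) || !(R && T || R) && (!S || S && !S)
    = S && !(R && T || R) || !(R && T || R) && !S   (complement / identity)
    = !(R && T || R)   (distribution)
    = !R   (absorption)
These differ: at R=0, S=0, T=1, E1 = 0 but E2 = 1.

No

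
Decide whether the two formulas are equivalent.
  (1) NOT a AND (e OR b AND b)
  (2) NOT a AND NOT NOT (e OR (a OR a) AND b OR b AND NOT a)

E1: NOT a AND (e OR b AND b)
    = NOT a AND (e OR b)   (idempotence)
E2: NOT a AND NOT NOT (e OR (a OR a) AND b OR b AND NOT a)
    = NOT a AND (e OR (a OR a) AND b OR b AND NOT a)   (double negation)
    = NOT a AND (e OR a AND b OR b AND NOT a)   (idempotence)
    = NOT a AND (e OR b)   (distribution)
Both reduce to NOT a AND (e OR b), so they are equivalent.

Yes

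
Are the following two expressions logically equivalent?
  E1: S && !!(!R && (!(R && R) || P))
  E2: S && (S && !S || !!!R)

E1: S && !!(!R && (!(R && R) || P))
    = S && !!(!R && (!R || P))   — idempotence
    = S && !!!R   — absorption
    = S && !R   — double negation
E2: S && (S && !S || !!!R)
    = S && (S && !S || !R)   — double negation
    = S && !R   — complement / identity
Both reduce to S && !R, so they are equivalent.

Yes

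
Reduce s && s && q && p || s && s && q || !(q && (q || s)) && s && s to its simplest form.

s && s && q && p || s && s && q || !(q && (q || s)) && s && s
= s && s && q || !(q && (q || s)) && s && s   (absorption)
= s && s && q || !q && s && s   (absorption)
= s && s   (distribution)
= s   (idempotence)

s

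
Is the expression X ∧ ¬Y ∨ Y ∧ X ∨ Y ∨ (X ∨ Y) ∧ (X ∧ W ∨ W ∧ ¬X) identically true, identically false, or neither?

X ∧ ¬Y ∨ Y ∧ X ∨ Y ∨ (X ∨ Y) ∧ (X ∧ W ∨ W ∧ ¬X)
= X ∨ Y ∨ (X ∨ Y) ∧ (X ∧ W ∨ W ∧ ¬X)
= X ∨ Y ∨ (X ∨ Y) ∧ W
= X ∨ Y
This depends on X, Y, so it is not a constant.

neither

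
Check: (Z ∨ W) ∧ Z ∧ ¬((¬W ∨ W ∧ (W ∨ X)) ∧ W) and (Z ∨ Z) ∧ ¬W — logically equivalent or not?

E1: (Z ∨ W) ∧ Z ∧ ¬((¬W ∨ W ∧ (W ∨ X)) ∧ W)
    = (Z ∨ W) ∧ Z ∧ ¬((¬W ∨ W) ∧ W)   (absorption)
    = (Z ∨ W) ∧ Z ∧ ¬W   (complement / identity)
    = Z ∧ ¬W   (absorption)
E2: (Z ∨ Z) ∧ ¬W
    = Z ∧ ¬W   (idempotence)
Both reduce to Z ∧ ¬W, so they are equivalent.

Yes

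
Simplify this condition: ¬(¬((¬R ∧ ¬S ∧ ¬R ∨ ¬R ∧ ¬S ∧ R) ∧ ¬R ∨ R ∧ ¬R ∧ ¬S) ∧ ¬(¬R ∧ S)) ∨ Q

¬R ∨ Q

¬(¬((¬R ∧ ¬S ∧ ¬R ∨ ¬R ∧ ¬S ∧ R) ∧ ¬R ∨ R ∧ ¬R ∧ ¬S) ∧ ¬(¬R ∧ S)) ∨ Q
= ¬(¬(¬R ∧ ¬S ∧ ¬R ∨ R ∧ ¬R ∧ ¬S) ∧ ¬(¬R ∧ S)) ∨ Q   (distribution)
= ¬(¬(¬R ∧ ¬S) ∧ ¬(¬R ∧ S)) ∨ Q   (distribution)
= ¬R ∧ ¬S ∨ ¬R ∧ S ∨ Q   (De Morgan)
= ¬R ∨ Q   (distribution)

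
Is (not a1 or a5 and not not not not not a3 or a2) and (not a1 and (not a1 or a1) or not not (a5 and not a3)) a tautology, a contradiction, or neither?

neither

(not a1 or a5 and not not not not not a3 or a2) and (not a1 and (not a1 or a1) or not not (a5 and not a3))
= (not a1 or a5 and not not not a3 or a2) and (not a1 and (not a1 or a1) or not not (a5 and not a3))
= (not a1 or a5 and not a3 or a2) and (not a1 and (not a1 or a1) or not not (a5 and not a3))
= (not a1 or a5 and not a3 or a2) and (not a1 or not not (a5 and not a3))
= (not a1 or a5 and not a3 or a2) and (not a1 or a5 and not a3)
= not a1 or a5 and not a3
This depends on a1, a3, a5, so it is not a constant.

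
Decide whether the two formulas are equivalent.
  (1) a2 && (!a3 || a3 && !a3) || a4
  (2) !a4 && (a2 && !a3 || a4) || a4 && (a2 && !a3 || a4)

Yes

E1: a2 && (!a3 || a3 && !a3) || a4
    = a2 && !a3 || a4   [complement / identity]
E2: !a4 && (a2 && !a3 || a4) || a4 && (a2 && !a3 || a4)
    = a2 && !a3 || a4   [distribution]
Both reduce to a2 && !a3 || a4, so they are equivalent.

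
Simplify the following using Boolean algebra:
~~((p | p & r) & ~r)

~~((p | p & r) & ~r)
= ~~(p & ~r)
= p & ~r

p & ~r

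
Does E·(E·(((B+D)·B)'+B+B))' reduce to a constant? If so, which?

yes, False

E·(E·(((B+D)·B)'+B+B))'
= E·(E·(B'+B+B))'   [absorption]
= E·(E·(B'+B))'   [idempotence]
= E·E'   [complement / identity]
= 0   [complement]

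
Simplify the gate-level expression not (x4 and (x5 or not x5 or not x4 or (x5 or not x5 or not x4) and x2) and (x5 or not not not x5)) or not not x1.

not (x4 and (x5 or not x5 or not x4 or (x5 or not x5 or not x4) and x2) and (x5 or not not not x5)) or not not x1
= not (x4 and (x5 or not x5 or not x4) and (x5 or not not not x5)) or not not x1   [absorption]
= not (x4 and (x5 or not x5 or not x4) and (x5 or not x5)) or not not x1   [double negation]
= not (x4 and (x5 or not x5 or not x4) and (x5 or not x5)) or x1   [double negation]
= not (x4 and (x5 or not x5)) or x1   [absorption]
= not x4 or x1   [complement / identity]

not x4 or x1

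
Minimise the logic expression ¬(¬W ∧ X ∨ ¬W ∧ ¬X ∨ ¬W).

W

¬(¬W ∧ X ∨ ¬W ∧ ¬X ∨ ¬W)
= ¬(¬W ∨ ¬W)
= W ∧ W
= W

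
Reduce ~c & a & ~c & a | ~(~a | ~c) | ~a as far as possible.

~c & a & ~c & a | ~(~a | ~c) | ~a
= ~c & a | ~(~a | ~c) | ~a   [idempotence]
= ~c & a | a & c | ~a   [De Morgan]
= a | ~a   [distribution]
= 1   [complement]

1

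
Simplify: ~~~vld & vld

0

~~~vld & vld
= ~vld & vld   (double negation)
= 0   (complement)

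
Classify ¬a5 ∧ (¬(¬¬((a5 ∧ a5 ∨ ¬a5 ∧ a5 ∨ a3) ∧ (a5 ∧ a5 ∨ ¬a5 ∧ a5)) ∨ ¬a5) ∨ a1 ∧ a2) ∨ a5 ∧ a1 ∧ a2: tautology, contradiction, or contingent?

contingent

¬a5 ∧ (¬(¬¬((a5 ∧ a5 ∨ ¬a5 ∧ a5 ∨ a3) ∧ (a5 ∧ a5 ∨ ¬a5 ∧ a5)) ∨ ¬a5) ∨ a1 ∧ a2) ∨ a5 ∧ a1 ∧ a2
= ¬a5 ∧ (¬(¬¬(a5 ∧ a5 ∨ ¬a5 ∧ a5) ∨ ¬a5) ∨ a1 ∧ a2) ∨ a5 ∧ a1 ∧ a2   — absorption
= ¬a5 ∧ (¬(¬¬a5 ∨ ¬a5) ∨ a1 ∧ a2) ∨ a5 ∧ a1 ∧ a2   — distribution
= ¬a5 ∧ (¬a5 ∧ a5 ∨ a1 ∧ a2) ∨ a5 ∧ a1 ∧ a2   — De Morgan
= ¬a5 ∧ a1 ∧ a2 ∨ a5 ∧ a1 ∧ a2   — complement / identity
= a1 ∧ a2   — distribution
This depends on a1, a2, so it is not a constant.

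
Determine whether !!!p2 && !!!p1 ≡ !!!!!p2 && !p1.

Yes

E1: !!!p2 && !!!p1
    = !!!p2 && !p1   [double negation]
    = !p2 && !p1   [double negation]
E2: !!!!!p2 && !p1
    = !!!p2 && !p1   [double negation]
    = !p2 && !p1   [double negation]
Both reduce to !p2 && !p1, so they are equivalent.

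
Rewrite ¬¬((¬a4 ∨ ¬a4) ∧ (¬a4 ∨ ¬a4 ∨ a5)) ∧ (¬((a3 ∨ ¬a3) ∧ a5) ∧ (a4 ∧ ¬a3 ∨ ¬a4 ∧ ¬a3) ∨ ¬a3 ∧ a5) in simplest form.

¬¬((¬a4 ∨ ¬a4) ∧ (¬a4 ∨ ¬a4 ∨ a5)) ∧ (¬((a3 ∨ ¬a3) ∧ a5) ∧ (a4 ∧ ¬a3 ∨ ¬a4 ∧ ¬a3) ∨ ¬a3 ∧ a5)
= ¬¬(¬a4 ∨ ¬a4) ∧ (¬((a3 ∨ ¬a3) ∧ a5) ∧ (a4 ∧ ¬a3 ∨ ¬a4 ∧ ¬a3) ∨ ¬a3 ∧ a5)   (absorption)
= ¬¬(¬a4 ∨ ¬a4) ∧ (¬((a3 ∨ ¬a3) ∧ a5) ∧ ¬a3 ∨ ¬a3 ∧ a5)   (distribution)
= ¬¬(¬a4 ∨ ¬a4) ∧ (¬a5 ∧ ¬a3 ∨ ¬a3 ∧ a5)   (complement / identity)
= ¬¬(¬a4 ∨ ¬a4) ∧ ¬a3   (distribution)
= ¬¬¬a4 ∧ ¬a3   (idempotence)
= ¬a4 ∧ ¬a3   (double negation)

¬a4 ∧ ¬a3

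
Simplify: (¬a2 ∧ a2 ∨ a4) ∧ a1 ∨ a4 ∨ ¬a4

(¬a2 ∧ a2 ∨ a4) ∧ a1 ∨ a4 ∨ ¬a4
= a4 ∧ a1 ∨ a4 ∨ ¬a4
= a4 ∨ ¬a4
= True

True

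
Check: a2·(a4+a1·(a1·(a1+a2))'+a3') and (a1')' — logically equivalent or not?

E1: a2·(a4+a1·(a1·(a1+a2))'+a3')
    = a2·(a4+a1·a1'+a3')   — absorption
    = a2·(a4+a3')   — complement / identity
E2: (a1')'
    = a1   — double negation
These differ: at a1=0, a2=1, a3=0, a4=1, E1 = 1 but E2 = 0.

No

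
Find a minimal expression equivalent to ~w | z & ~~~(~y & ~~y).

~w | z

~w | z & ~~~(~y & ~~y)
= ~w | z & ~~(y | ~y)   [De Morgan]
= ~w | z & (y | ~y)   [double negation]
= ~w | z   [complement / identity]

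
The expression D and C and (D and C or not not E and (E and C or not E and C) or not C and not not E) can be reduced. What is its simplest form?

D and C

D and C and (D and C or not not E and (E and C or not E and C) or not C and not not E)
= D and C and (D and C or not not E and C or not C and not not E)
= D and C and (D and C or not not E)
= D and C and (D and C or E)
= D and C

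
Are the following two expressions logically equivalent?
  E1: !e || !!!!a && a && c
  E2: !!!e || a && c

Yes

E1: !e || !!!!a && a && c
    = !e || !!a && a && c   — double negation
    = !e || a && a && c   — double negation
    = !e || a && c   — idempotence
E2: !!!e || a && c
    = !e || a && c   — double negation
Both reduce to !e || a && c, so they are equivalent.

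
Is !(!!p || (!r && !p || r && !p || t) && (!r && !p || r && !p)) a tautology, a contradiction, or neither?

!(!!p || (!r && !p || r && !p || t) && (!r && !p || r && !p))
= !(!!p || !r && !p || r && !p)
= !(!!p || !p)
= !p && p
= false

contradiction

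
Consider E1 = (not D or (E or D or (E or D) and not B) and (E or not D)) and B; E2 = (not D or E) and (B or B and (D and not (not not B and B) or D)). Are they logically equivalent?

E1: (not D or (E or D or (E or D) and not B) and (E or not D)) and B
    = (not D or (E or D) and (E or not D)) and B   (absorption)
    = (not D or E or D and not D) and B   (distribution)
    = (not D or E) and B   (complement / identity)
E2: (not D or E) and (B or B and (D and not (not not B and B) or D))
    = (not D or E) and (B or B and (D and not (B and B) or D))   (double negation)
    = (not D or E) and (B or B and (D and not B or D))   (idempotence)
    = (not D or E) and (B or B and D)   (absorption)
    = (not D or E) and B   (absorption)
Both reduce to (not D or E) and B, so they are equivalent.

Yes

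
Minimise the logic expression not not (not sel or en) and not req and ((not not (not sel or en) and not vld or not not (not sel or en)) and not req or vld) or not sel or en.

not not (not sel or en) and not req and ((not not (not sel or en) and not vld or not not (not sel or en)) and not req or vld) or not sel or en
= not not (not sel or en) and not req and (not not (not sel or en) and not req or vld) or not sel or en   (absorption)
= not not (not sel or en) and not req or not sel or en   (absorption)
= (not sel or en) and not req or not sel or en   (double negation)
= not sel or en   (absorption)

not sel or en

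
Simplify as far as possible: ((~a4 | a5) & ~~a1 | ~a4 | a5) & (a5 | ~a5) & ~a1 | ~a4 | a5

((~a4 | a5) & ~~a1 | ~a4 | a5) & (a5 | ~a5) & ~a1 | ~a4 | a5
= ((~a4 | a5) & ~~a1 | ~a4 | a5) & ~a1 | ~a4 | a5
= ((~a4 | a5) & a1 | ~a4 | a5) & ~a1 | ~a4 | a5
= (~a4 | a5) & ~a1 | ~a4 | a5
= ~a4 | a5

~a4 | a5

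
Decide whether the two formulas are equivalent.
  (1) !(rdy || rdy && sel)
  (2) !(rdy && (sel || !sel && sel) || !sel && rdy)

Yes

E1: !(rdy || rdy && sel)
    = !rdy   [absorption]
E2: !(rdy && (sel || !sel && sel) || !sel && rdy)
    = !(rdy && sel || !sel && rdy)   [complement / identity]
    = !rdy   [distribution]
Both reduce to !rdy, so they are equivalent.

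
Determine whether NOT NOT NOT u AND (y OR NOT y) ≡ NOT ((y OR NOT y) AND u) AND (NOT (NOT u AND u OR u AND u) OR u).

Yes

E1: NOT NOT NOT u AND (y OR NOT y)
    = NOT NOT NOT u
    = NOT u
E2: NOT ((y OR NOT y) AND u) AND (NOT (NOT u AND u OR u AND u) OR u)
    = NOT u AND (NOT (NOT u AND u OR u AND u) OR u)
    = NOT u AND (NOT u OR u)
    = NOT u
Both reduce to NOT u, so they are equivalent.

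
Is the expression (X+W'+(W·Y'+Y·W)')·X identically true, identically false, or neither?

neither

(X+W'+(W·Y'+Y·W)')·X
= (X+W'+W')·X   (distribution)
= (X+W')·X   (idempotence)
= X   (absorption)
This depends on X, so it is not a constant.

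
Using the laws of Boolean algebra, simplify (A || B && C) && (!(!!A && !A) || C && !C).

(A || B && C) && (!(!!A && !A) || C && !C)
= (A || B && C) && !(!!A && !A)
= (A || B && C) && (!A || A)
= A || B && C

A || B && C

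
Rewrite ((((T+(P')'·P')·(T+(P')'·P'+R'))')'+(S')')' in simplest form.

T'·S'

((((T+(P')'·P')·(T+(P')'·P'+R'))')'+(S')')'
= (((T+(P')'·P')')'+(S')')'
= (((T+P·P')')'+(S')')'
= (T+P·P')'·S'
= T'·S'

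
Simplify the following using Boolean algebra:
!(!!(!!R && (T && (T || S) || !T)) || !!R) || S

!(!!(!!R && (T && (T || S) || !T)) || !!R) || S
= !(!!(!!R && (T || !T)) || !!R) || S   (absorption)
= !(!!R && (T || !T) || !!R) || S   (double negation)
= !(!!R || !!R) || S   (complement / identity)
= !!!R || S   (idempotence)
= !R || S   (double negation)

!R || S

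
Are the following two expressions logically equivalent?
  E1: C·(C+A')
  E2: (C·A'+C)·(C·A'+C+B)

Yes

E1: C·(C+A')
    = C
E2: (C·A'+C)·(C·A'+C+B)
    = C·A'+C
    = C
Both reduce to C, so they are equivalent.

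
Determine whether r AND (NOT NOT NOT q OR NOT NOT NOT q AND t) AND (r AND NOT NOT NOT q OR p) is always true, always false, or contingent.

contingent

r AND (NOT NOT NOT q OR NOT NOT NOT q AND t) AND (r AND NOT NOT NOT q OR p)
= r AND NOT NOT NOT q AND (r AND NOT NOT NOT q OR p)   (absorption)
= r AND NOT NOT NOT q   (absorption)
= r AND NOT q   (double negation)
This depends on q, r, so it is not a constant.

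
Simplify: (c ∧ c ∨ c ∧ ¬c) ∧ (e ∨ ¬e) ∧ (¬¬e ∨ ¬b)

(c ∧ c ∨ c ∧ ¬c) ∧ (e ∨ ¬e) ∧ (¬¬e ∨ ¬b)
= (c ∧ c ∨ c ∧ ¬c) ∧ (e ∨ ¬e) ∧ (e ∨ ¬b)   [double negation]
= (c ∧ c ∨ c ∧ ¬c) ∧ (e ∨ ¬b)   [complement / identity]
= c ∧ (e ∨ ¬b)   [distribution]

c ∧ (e ∨ ¬b)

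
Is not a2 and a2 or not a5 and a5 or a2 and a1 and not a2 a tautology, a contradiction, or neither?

not a2 and a2 or not a5 and a5 or a2 and a1 and not a2
= not a2 and a2 or a2 and a1 and not a2   [complement / identity]
= (a2 or a2 and a1) and not a2   [distribution]
= a2 and not a2   [absorption]
= False   [complement]

contradiction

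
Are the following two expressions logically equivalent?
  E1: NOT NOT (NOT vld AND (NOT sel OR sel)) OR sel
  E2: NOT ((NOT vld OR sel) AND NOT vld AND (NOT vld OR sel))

No

E1: NOT NOT (NOT vld AND (NOT sel OR sel)) OR sel
    = NOT NOT NOT vld OR sel   [complement / identity]
    = NOT vld OR sel   [double negation]
E2: NOT ((NOT vld OR sel) AND NOT vld AND (NOT vld OR sel))
    = NOT ((NOT vld OR sel) AND NOT vld)   [absorption]
    = NOT NOT vld   [absorption]
    = vld   [double negation]
These differ: at sel=0, vld=0, E1 = 1 but E2 = 0.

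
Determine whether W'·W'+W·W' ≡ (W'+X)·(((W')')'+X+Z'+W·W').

No

E1: W'·W'+W·W'
    = W'   — distribution
E2: (W'+X)·(((W')')'+X+Z'+W·W')
    = (W'+X)·(((W')')'+X+Z')   — complement / identity
    = (W'+X)·(W'+X+Z')   — double negation
    = W'+X   — absorption
These differ: at W=1, X=1, Z=1, E1 = 0 but E2 = 1.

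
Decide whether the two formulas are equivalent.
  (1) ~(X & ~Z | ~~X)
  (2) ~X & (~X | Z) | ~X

Yes

E1: ~(X & ~Z | ~~X)
    = ~(X & ~Z | X)
    = ~X
E2: ~X & (~X | Z) | ~X
    = ~X | ~X
    = ~X
Both reduce to ~X, so they are equivalent.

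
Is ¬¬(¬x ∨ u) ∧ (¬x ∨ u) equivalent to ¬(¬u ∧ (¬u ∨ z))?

E1: ¬¬(¬x ∨ u) ∧ (¬x ∨ u)
    = (¬x ∨ u) ∧ (¬x ∨ u)   [double negation]
    = ¬x ∨ u   [idempotence]
E2: ¬(¬u ∧ (¬u ∨ z))
    = ¬¬u   [absorption]
    = u   [double negation]
These differ: at u=0, x=0, z=1, E1 = 1 but E2 = 0.

No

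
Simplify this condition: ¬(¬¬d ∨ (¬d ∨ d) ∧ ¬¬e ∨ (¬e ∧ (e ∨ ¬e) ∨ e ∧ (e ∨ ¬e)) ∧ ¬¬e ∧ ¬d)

¬(¬¬d ∨ (¬d ∨ d) ∧ ¬¬e ∨ (¬e ∧ (e ∨ ¬e) ∨ e ∧ (e ∨ ¬e)) ∧ ¬¬e ∧ ¬d)
= ¬(¬¬d ∨ (¬d ∨ d) ∧ ¬¬e ∨ (e ∨ ¬e) ∧ ¬¬e ∧ ¬d)
= ¬(¬¬d ∨ (¬d ∨ d) ∧ ¬¬e ∨ ¬¬e ∧ ¬d)
= ¬(¬¬d ∨ ¬¬e ∨ ¬¬e ∧ ¬d)
= ¬(¬¬d ∨ ¬¬e)
= ¬d ∧ ¬e

¬d ∧ ¬e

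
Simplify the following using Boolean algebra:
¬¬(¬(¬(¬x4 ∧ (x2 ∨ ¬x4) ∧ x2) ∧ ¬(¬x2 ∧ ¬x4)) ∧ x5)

¬¬(¬(¬(¬x4 ∧ (x2 ∨ ¬x4) ∧ x2) ∧ ¬(¬x2 ∧ ¬x4)) ∧ x5)
= ¬¬(¬(¬(¬x4 ∧ x2) ∧ ¬(¬x2 ∧ ¬x4)) ∧ x5)   (absorption)
= ¬¬((¬x4 ∧ x2 ∨ ¬x2 ∧ ¬x4) ∧ x5)   (De Morgan)
= (¬x4 ∧ x2 ∨ ¬x2 ∧ ¬x4) ∧ x5   (double negation)
= ¬x4 ∧ x5   (distribution)

¬x4 ∧ x5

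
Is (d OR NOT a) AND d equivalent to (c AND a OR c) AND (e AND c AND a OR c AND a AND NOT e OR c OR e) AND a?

No

E1: (d OR NOT a) AND d
    = d   (absorption)
E2: (c AND a OR c) AND (e AND c AND a OR c AND a AND NOT e OR c OR e) AND a
    = (c AND a OR c) AND (c AND a OR c OR e) AND a   (distribution)
    = (c AND a OR c) AND a   (absorption)
    = c AND a   (absorption)
These differ: at a=0, c=1, d=1, e=1, E1 = 1 but E2 = 0.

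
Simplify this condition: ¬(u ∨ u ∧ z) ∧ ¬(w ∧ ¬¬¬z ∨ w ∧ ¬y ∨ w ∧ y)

¬(u ∨ u ∧ z) ∧ ¬(w ∧ ¬¬¬z ∨ w ∧ ¬y ∨ w ∧ y)
= ¬(u ∨ u ∧ z) ∧ ¬(w ∧ ¬¬¬z ∨ w)
= ¬(u ∨ u ∧ z) ∧ ¬(w ∧ ¬z ∨ w)
= ¬(u ∨ u ∧ z) ∧ ¬w
= ¬u ∧ ¬w

¬u ∧ ¬w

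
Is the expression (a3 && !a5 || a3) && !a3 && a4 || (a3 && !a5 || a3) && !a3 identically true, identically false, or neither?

identically false

(a3 && !a5 || a3) && !a3 && a4 || (a3 && !a5 || a3) && !a3
= (a3 && !a5 || a3) && !a3   [absorption]
= a3 && !a3   [absorption]
= false   [complement]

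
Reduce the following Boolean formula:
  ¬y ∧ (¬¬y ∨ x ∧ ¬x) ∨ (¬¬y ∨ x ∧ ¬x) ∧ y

¬y ∧ (¬¬y ∨ x ∧ ¬x) ∨ (¬¬y ∨ x ∧ ¬x) ∧ y
= ¬¬y ∨ x ∧ ¬x   — distribution
= ¬¬y   — complement / identity
= y   — double negation

y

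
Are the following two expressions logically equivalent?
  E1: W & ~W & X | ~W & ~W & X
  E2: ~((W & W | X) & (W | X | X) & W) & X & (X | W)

Yes

E1: W & ~W & X | ~W & ~W & X
    = ~W & X
E2: ~((W & W | X) & (W | X | X) & W) & X & (X | W)
    = ~((W | X) & (W | X | X) & W) & X & (X | W)
    = ~((W | X) & W) & X & (X | W)
    = ~W & X & (X | W)
    = ~W & X
Both reduce to ~W & X, so they are equivalent.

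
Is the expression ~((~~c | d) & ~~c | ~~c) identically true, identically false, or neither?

~((~~c | d) & ~~c | ~~c)
= ~(~~c | ~~c)   (absorption)
= ~c & ~c   (De Morgan)
= ~c   (idempotence)
This depends on c, so it is not a constant.

neither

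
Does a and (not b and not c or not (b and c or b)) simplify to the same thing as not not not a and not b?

E1: a and (not b and not c or not (b and c or b))
    = a and (not b and not c or not b)   (absorption)
    = a and not b   (absorption)
E2: not not not a and not b
    = not a and not b   (double negation)
These differ: at a=0, b=0, c=0, E1 = 0 but E2 = 1.

No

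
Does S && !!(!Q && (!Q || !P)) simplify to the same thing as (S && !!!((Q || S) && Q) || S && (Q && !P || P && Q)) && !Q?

Yes

E1: S && !!(!Q && (!Q || !P))
    = S && !!!Q
    = S && !Q
E2: (S && !!!((Q || S) && Q) || S && (Q && !P || P && Q)) && !Q
    = (S && !!!((Q || S) && Q) || S && Q) && !Q
    = (S && !!!Q || S && Q) && !Q
    = (S && !Q || S && Q) && !Q
    = S && !Q
Both reduce to S && !Q, so they are equivalent.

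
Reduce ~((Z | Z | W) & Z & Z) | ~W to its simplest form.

~Z | ~W

~((Z | Z | W) & Z & Z) | ~W
= ~((Z | W) & Z & Z) | ~W   (idempotence)
= ~((Z | W) & Z) | ~W   (idempotence)
= ~Z | ~W   (absorption)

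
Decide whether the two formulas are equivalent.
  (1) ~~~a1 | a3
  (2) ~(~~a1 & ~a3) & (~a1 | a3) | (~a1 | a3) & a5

E1: ~~~a1 | a3
    = ~a1 | a3
E2: ~(~~a1 & ~a3) & (~a1 | a3) | (~a1 | a3) & a5
    = (~a1 | a3) & (~a1 | a3) | (~a1 | a3) & a5
    = (~a1 | a3 | a5) & (~a1 | a3)
    = ~a1 | a3
Both reduce to ~a1 | a3, so they are equivalent.

Yes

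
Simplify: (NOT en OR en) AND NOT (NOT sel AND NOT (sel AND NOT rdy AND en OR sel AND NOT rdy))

(NOT en OR en) AND NOT (NOT sel AND NOT (sel AND NOT rdy AND en OR sel AND NOT rdy))
= NOT (NOT sel AND NOT (sel AND NOT rdy AND en OR sel AND NOT rdy))   — complement / identity
= NOT (NOT sel AND NOT (sel AND NOT rdy))   — absorption
= sel OR sel AND NOT rdy   — De Morgan
= sel   — absorption

sel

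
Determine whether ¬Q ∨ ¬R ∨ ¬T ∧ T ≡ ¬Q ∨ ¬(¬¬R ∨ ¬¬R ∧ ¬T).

E1: ¬Q ∨ ¬R ∨ ¬T ∧ T
    = ¬Q ∨ ¬R   — complement / identity
E2: ¬Q ∨ ¬(¬¬R ∨ ¬¬R ∧ ¬T)
    = ¬Q ∨ ¬¬¬R   — absorption
    = ¬Q ∨ ¬R   — double negation
Both reduce to ¬Q ∨ ¬R, so they are equivalent.

Yes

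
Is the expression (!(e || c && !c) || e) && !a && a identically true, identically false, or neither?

(!(e || c && !c) || e) && !a && a
= (!e || e) && !a && a   — complement / identity
= !a && a   — complement / identity
= false   — complement

identically false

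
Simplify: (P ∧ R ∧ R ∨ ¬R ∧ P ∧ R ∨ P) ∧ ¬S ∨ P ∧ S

P

(P ∧ R ∧ R ∨ ¬R ∧ P ∧ R ∨ P) ∧ ¬S ∨ P ∧ S
= (P ∧ R ∨ P) ∧ ¬S ∨ P ∧ S
= P ∧ ¬S ∨ P ∧ S
= P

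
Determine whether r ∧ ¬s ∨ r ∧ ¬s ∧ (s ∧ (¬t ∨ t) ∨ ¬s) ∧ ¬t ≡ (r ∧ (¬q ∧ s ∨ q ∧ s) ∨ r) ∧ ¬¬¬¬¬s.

Yes

E1: r ∧ ¬s ∨ r ∧ ¬s ∧ (s ∧ (¬t ∨ t) ∨ ¬s) ∧ ¬t
    = r ∧ ¬s ∨ r ∧ ¬s ∧ (s ∨ ¬s) ∧ ¬t   — complement / identity
    = r ∧ ¬s ∨ r ∧ ¬s ∧ ¬t   — complement / identity
    = r ∧ ¬s   — absorption
E2: (r ∧ (¬q ∧ s ∨ q ∧ s) ∨ r) ∧ ¬¬¬¬¬s
    = (r ∧ s ∨ r) ∧ ¬¬¬¬¬s   — distribution
    = r ∧ ¬¬¬¬¬s   — absorption
    = r ∧ ¬¬¬s   — double negation
    = r ∧ ¬s   — double negation
Both reduce to r ∧ ¬s, so they are equivalent.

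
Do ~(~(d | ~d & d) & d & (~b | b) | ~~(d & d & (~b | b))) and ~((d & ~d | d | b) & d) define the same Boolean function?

E1: ~(~(d | ~d & d) & d & (~b | b) | ~~(d & d & (~b | b)))
    = ~(~d & d & (~b | b) | ~~(d & d & (~b | b)))   (complement / identity)
    = ~(~d & d & (~b | b) | d & d & (~b | b))   (double negation)
    = ~(d & (~b | b))   (distribution)
    = ~d   (complement / identity)
E2: ~((d & ~d | d | b) & d)
    = ~((d | b) & d)   (complement / identity)
    = ~d   (absorption)
Both reduce to ~d, so they are equivalent.

Yes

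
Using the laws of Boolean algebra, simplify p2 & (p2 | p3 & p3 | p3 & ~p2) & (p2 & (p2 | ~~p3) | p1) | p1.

p2 | p1

p2 & (p2 | p3 & p3 | p3 & ~p2) & (p2 & (p2 | ~~p3) | p1) | p1
= p2 & (p2 | p3 & p3 | p3 & ~p2) & (p2 & (p2 | p3) | p1) | p1
= p2 & (p2 | p3 & (p3 | ~p2)) & (p2 & (p2 | p3) | p1) | p1
= p2 & (p2 | p3) & (p2 & (p2 | p3) | p1) | p1
= p2 & (p2 | p3) | p1
= p2 | p1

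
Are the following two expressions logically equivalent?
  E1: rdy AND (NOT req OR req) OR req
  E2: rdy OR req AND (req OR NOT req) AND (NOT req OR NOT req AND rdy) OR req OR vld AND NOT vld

E1: rdy AND (NOT req OR req) OR req
    = rdy OR req
E2: rdy OR req AND (req OR NOT req) AND (NOT req OR NOT req AND rdy) OR req OR vld AND NOT vld
    = rdy OR req AND (req OR NOT req) AND NOT req OR req OR vld AND NOT vld
    = rdy OR req AND NOT req OR req OR vld AND NOT vld
    = rdy OR req AND NOT req OR req
    = rdy OR req
Both reduce to rdy OR req, so they are equivalent.

Yes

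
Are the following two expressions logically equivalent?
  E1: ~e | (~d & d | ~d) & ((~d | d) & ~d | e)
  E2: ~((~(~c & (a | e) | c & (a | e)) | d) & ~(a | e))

No

E1: ~e | (~d & d | ~d) & ((~d | d) & ~d | e)
    = ~e | (~d & d | ~d) & (~d | e)
    = ~e | ~d & (~d | e)
    = ~e | ~d
E2: ~((~(~c & (a | e) | c & (a | e)) | d) & ~(a | e))
    = ~((~(a | e) | d) & ~(a | e))
    = ~~(a | e)
    = a | e
These differ: at a=0, c=0, d=1, e=0, E1 = 1 but E2 = 0.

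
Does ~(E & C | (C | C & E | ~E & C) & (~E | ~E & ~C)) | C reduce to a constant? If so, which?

yes, True

~(E & C | (C | C & E | ~E & C) & (~E | ~E & ~C)) | C
= ~(E & C | (C | C) & (~E | ~E & ~C)) | C   [distribution]
= ~(E & C | C & (~E | ~E & ~C)) | C   [idempotence]
= ~(E & C | C & ~E) | C   [absorption]
= ~C | C   [distribution]
= 1   [complement]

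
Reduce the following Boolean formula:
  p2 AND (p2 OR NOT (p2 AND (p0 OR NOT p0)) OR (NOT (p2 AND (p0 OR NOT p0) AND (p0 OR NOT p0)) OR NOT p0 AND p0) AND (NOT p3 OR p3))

p2 AND (p2 OR NOT (p2 AND (p0 OR NOT p0)) OR (NOT (p2 AND (p0 OR NOT p0) AND (p0 OR NOT p0)) OR NOT p0 AND p0) AND (NOT p3 OR p3))
= p2 AND (p2 OR NOT (p2 AND (p0 OR NOT p0)) OR NOT (p2 AND (p0 OR NOT p0) AND (p0 OR NOT p0)) OR NOT p0 AND p0)   [complement / identity]
= p2 AND (p2 OR NOT (p2 AND (p0 OR NOT p0)) OR NOT (p2 AND (p0 OR NOT p0) AND (p0 OR NOT p0)))   [complement / identity]
= p2 AND (p2 OR NOT (p2 AND (p0 OR NOT p0)) OR NOT (p2 AND (p0 OR NOT p0)))   [complement / identity]
= p2 AND (p2 OR NOT (p2 AND (p0 OR NOT p0)))   [idempotence]
= p2 AND (p2 OR NOT p2)   [complement / identity]
= p2   [complement / identity]

p2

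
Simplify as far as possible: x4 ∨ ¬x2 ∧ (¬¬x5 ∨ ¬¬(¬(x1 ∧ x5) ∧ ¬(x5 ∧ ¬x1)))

x4 ∨ ¬x2

x4 ∨ ¬x2 ∧ (¬¬x5 ∨ ¬¬(¬(x1 ∧ x5) ∧ ¬(x5 ∧ ¬x1)))
= x4 ∨ ¬x2 ∧ (¬¬x5 ∨ ¬(x1 ∧ x5 ∨ x5 ∧ ¬x1))   — De Morgan
= x4 ∨ ¬x2 ∧ (¬¬x5 ∨ ¬x5)   — distribution
= x4 ∨ ¬x2 ∧ (x5 ∨ ¬x5)   — double negation
= x4 ∨ ¬x2   — complement / identity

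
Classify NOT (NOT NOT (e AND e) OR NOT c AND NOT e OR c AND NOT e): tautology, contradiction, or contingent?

NOT (NOT NOT (e AND e) OR NOT c AND NOT e OR c AND NOT e)
= NOT (NOT NOT e OR NOT c AND NOT e OR c AND NOT e)   — idempotence
= NOT (NOT NOT e OR NOT e)   — distribution
= NOT e AND e   — De Morgan
= FALSE   — complement

contradiction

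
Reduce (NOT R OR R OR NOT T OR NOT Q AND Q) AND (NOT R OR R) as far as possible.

(NOT R OR R OR NOT T OR NOT Q AND Q) AND (NOT R OR R)
= (NOT R OR R OR NOT T) AND (NOT R OR R)   (complement / identity)
= NOT R OR R   (absorption)
= TRUE   (complement)

TRUE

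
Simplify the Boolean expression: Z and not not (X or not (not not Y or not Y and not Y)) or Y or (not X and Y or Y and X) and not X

Z and X or Y

Z and not not (X or not (not not Y or not Y and not Y)) or Y or (not X and Y or Y and X) and not X
= Z and not not (X or not (not not Y or not Y)) or Y or (not X and Y or Y and X) and not X
= Z and not not (X or not (not not Y or not Y)) or Y or Y and not X
= Z and (X or not (not not Y or not Y)) or Y or Y and not X
= Z and (X or not Y and Y) or Y or Y and not X
= Z and (X or not Y and Y) or Y
= Z and X or Y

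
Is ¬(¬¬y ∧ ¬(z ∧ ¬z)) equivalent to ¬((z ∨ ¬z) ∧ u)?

No

E1: ¬(¬¬y ∧ ¬(z ∧ ¬z))
    = ¬y ∨ z ∧ ¬z   — De Morgan
    = ¬y   — complement / identity
E2: ¬((z ∨ ¬z) ∧ u)
    = ¬u   — complement / identity
These differ: at u=1, y=0, z=0, E1 = 1 but E2 = 0.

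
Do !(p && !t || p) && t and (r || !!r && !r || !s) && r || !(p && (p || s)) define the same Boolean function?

No

E1: !(p && !t || p) && t
    = !p && t   (absorption)
E2: (r || !!r && !r || !s) && r || !(p && (p || s))
    = (r || !!r && !r || !s) && r || !p   (absorption)
    = (r || r && !r || !s) && r || !p   (double negation)
    = (r || !s) && r || !p   (complement / identity)
    = r || !p   (absorption)
These differ: at p=0, r=1, s=0, t=0, E1 = 0 but E2 = 1.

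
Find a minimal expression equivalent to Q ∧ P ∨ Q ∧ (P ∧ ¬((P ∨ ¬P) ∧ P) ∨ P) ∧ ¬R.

Q ∧ P

Q ∧ P ∨ Q ∧ (P ∧ ¬((P ∨ ¬P) ∧ P) ∨ P) ∧ ¬R
= Q ∧ P ∨ Q ∧ (P ∧ ¬P ∨ P) ∧ ¬R   (complement / identity)
= Q ∧ P ∨ Q ∧ P ∧ ¬R   (complement / identity)
= Q ∧ P   (absorption)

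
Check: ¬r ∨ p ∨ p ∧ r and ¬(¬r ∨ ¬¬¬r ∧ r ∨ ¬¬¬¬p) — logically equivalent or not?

No

E1: ¬r ∨ p ∨ p ∧ r
    = ¬r ∨ p
E2: ¬(¬r ∨ ¬¬¬r ∧ r ∨ ¬¬¬¬p)
    = ¬(¬r ∨ ¬r ∧ r ∨ ¬¬¬¬p)
    = ¬(¬r ∨ ¬¬¬¬p)
    = r ∧ ¬¬¬p
    = r ∧ ¬p
These differ: at p=1, r=0, E1 = 1 but E2 = 0.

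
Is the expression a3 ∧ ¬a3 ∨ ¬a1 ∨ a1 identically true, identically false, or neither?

identically true

a3 ∧ ¬a3 ∨ ¬a1 ∨ a1
= ¬a1 ∨ a1   (complement / identity)
= True   (complement)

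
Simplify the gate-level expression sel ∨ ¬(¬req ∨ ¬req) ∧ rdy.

sel ∨ req ∧ rdy

sel ∨ ¬(¬req ∨ ¬req) ∧ rdy
= sel ∨ req ∧ req ∧ rdy   (De Morgan)
= sel ∨ req ∧ rdy   (idempotence)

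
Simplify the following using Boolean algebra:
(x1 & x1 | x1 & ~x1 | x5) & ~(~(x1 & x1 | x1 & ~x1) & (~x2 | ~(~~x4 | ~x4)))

(x1 & x1 | x1 & ~x1 | x5) & ~(~(x1 & x1 | x1 & ~x1) & (~x2 | ~(~~x4 | ~x4)))
= (x1 & x1 | x1 & ~x1 | x5) & ~(~(x1 & x1 | x1 & ~x1) & (~x2 | ~x4 & x4))   — De Morgan
= (x1 & x1 | x1 & ~x1 | x5) & ~(~(x1 & x1 | x1 & ~x1) & ~x2)   — complement / identity
= (x1 & x1 | x1 & ~x1 | x5) & (x1 & x1 | x1 & ~x1 | x2)   — De Morgan
= x5 & x2 | x1 & x1 | x1 & ~x1   — distribution
= x5 & x2 | x1   — distribution

x5 & x2 | x1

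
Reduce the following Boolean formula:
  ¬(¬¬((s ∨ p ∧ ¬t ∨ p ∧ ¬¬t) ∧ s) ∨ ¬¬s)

¬s

¬(¬¬((s ∨ p ∧ ¬t ∨ p ∧ ¬¬t) ∧ s) ∨ ¬¬s)
= ¬(¬¬((s ∨ p ∧ ¬t ∨ p ∧ t) ∧ s) ∨ ¬¬s)   [double negation]
= ¬(¬¬((s ∨ p) ∧ s) ∨ ¬¬s)   [distribution]
= ¬(¬¬s ∨ ¬¬s)   [absorption]
= ¬¬¬s   [idempotence]
= ¬s   [double negation]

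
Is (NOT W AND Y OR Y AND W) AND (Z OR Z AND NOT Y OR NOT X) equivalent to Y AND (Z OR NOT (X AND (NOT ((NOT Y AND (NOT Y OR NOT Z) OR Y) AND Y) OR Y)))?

Yes

E1: (NOT W AND Y OR Y AND W) AND (Z OR Z AND NOT Y OR NOT X)
    = Y AND (NOT W OR W) AND (Z OR Z AND NOT Y OR NOT X)   — distribution
    = Y AND (Z OR Z AND NOT Y OR NOT X)   — complement / identity
    = Y AND (Z OR NOT X)   — absorption
E2: Y AND (Z OR NOT (X AND (NOT ((NOT Y AND (NOT Y OR NOT Z) OR Y) AND Y) OR Y)))
    = Y AND (Z OR NOT (X AND (NOT ((NOT Y OR Y) AND Y) OR Y)))   — absorption
    = Y AND (Z OR NOT (X AND (NOT Y OR Y)))   — complement / identity
    = Y AND (Z OR NOT X)   — complement / identity
Both reduce to Y AND (Z OR NOT X), so they are equivalent.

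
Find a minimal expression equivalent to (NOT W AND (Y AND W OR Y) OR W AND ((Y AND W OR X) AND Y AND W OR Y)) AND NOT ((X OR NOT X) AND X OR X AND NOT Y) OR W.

(NOT W AND (Y AND W OR Y) OR W AND ((Y AND W OR X) AND Y AND W OR Y)) AND NOT ((X OR NOT X) AND X OR X AND NOT Y) OR W
= (NOT W AND (Y AND W OR Y) OR W AND (Y AND W OR Y)) AND NOT ((X OR NOT X) AND X OR X AND NOT Y) OR W   (absorption)
= (Y AND W OR Y) AND NOT ((X OR NOT X) AND X OR X AND NOT Y) OR W   (distribution)
= Y AND NOT ((X OR NOT X) AND X OR X AND NOT Y) OR W   (absorption)
= Y AND NOT (X OR X AND NOT Y) OR W   (complement / identity)
= Y AND NOT X OR W   (absorption)

Y AND NOT X OR W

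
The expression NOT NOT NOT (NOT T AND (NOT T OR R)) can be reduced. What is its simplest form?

NOT NOT NOT (NOT T AND (NOT T OR R))
= NOT NOT NOT NOT T   (absorption)
= NOT NOT T   (double negation)
= T   (double negation)

T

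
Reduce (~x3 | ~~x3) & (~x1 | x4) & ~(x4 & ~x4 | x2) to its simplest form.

(~x1 | x4) & ~x2

(~x3 | ~~x3) & (~x1 | x4) & ~(x4 & ~x4 | x2)
= (~x3 | x3) & (~x1 | x4) & ~(x4 & ~x4 | x2)   (double negation)
= (~x3 | x3) & (~x1 | x4) & ~x2   (complement / identity)
= (~x1 | x4) & ~x2   (complement / identity)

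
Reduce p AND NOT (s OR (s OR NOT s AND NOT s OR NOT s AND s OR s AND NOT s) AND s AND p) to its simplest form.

p AND NOT s

p AND NOT (s OR (s OR NOT s AND NOT s OR NOT s AND s OR s AND NOT s) AND s AND p)
= p AND NOT (s OR (s OR NOT s AND NOT s OR NOT s AND s) AND s AND p)
= p AND NOT (s OR (s OR NOT s) AND s AND p)
= p AND NOT (s OR s AND p)
= p AND NOT s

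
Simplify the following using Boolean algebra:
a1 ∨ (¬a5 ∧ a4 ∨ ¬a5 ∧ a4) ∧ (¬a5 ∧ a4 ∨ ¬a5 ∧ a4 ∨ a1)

a1 ∨ (¬a5 ∧ a4 ∨ ¬a5 ∧ a4) ∧ (¬a5 ∧ a4 ∨ ¬a5 ∧ a4 ∨ a1)
= a1 ∨ ¬a5 ∧ a4 ∨ ¬a5 ∧ a4
= a1 ∨ ¬a5 ∧ a4

a1 ∨ ¬a5 ∧ a4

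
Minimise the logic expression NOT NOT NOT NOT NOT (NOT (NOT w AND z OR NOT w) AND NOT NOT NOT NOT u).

NOT NOT NOT NOT NOT (NOT (NOT w AND z OR NOT w) AND NOT NOT NOT NOT u)
= NOT NOT NOT NOT NOT (NOT (NOT w AND z OR NOT w) AND NOT NOT u)   (double negation)
= NOT NOT NOT (NOT (NOT w AND z OR NOT w) AND NOT NOT u)   (double negation)
= NOT NOT NOT (NOT NOT w AND NOT NOT u)   (absorption)
= NOT (NOT NOT w AND NOT NOT u)   (double negation)
= NOT w OR NOT u   (De Morgan)

NOT w OR NOT u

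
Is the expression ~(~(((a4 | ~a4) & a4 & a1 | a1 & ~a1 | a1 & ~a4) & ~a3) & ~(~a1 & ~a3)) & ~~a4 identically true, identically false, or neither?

neither

~(~(((a4 | ~a4) & a4 & a1 | a1 & ~a1 | a1 & ~a4) & ~a3) & ~(~a1 & ~a3)) & ~~a4
= ~(~(((a4 | ~a4) & a4 & a1 | a1 & ~a4) & ~a3) & ~(~a1 & ~a3)) & ~~a4
= ~(~((a4 & a1 | a1 & ~a4) & ~a3) & ~(~a1 & ~a3)) & ~~a4
= ~(~(a1 & ~a3) & ~(~a1 & ~a3)) & ~~a4
= (a1 & ~a3 | ~a1 & ~a3) & ~~a4
= (a1 & ~a3 | ~a1 & ~a3) & a4
= ~a3 & a4
This depends on a3, a4, so it is not a constant.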